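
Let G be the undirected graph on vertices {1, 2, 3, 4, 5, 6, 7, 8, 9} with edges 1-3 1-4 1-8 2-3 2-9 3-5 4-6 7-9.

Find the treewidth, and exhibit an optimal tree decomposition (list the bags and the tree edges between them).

Treewidth 1.
One optimal decomposition is:
Bags: B1 = {3, 5}  B2 = {1, 3}  B3 = {1, 4}  B4 = {2, 3}  B5 = {1, 8}  B6 = {2, 9}  B7 = {7, 9}  B8 = {4, 6}
Tree: B1–B2, B2–B3, B2–B4, B3–B5, B4–B6, B6–B7, B3–B8

The largest bag has 2 vertices, giving width 1; this decomposition certifies tw(G) ≤ 1. G has an edge, so its treewidth is at least 1. Combining the bounds, tw(G) = 1.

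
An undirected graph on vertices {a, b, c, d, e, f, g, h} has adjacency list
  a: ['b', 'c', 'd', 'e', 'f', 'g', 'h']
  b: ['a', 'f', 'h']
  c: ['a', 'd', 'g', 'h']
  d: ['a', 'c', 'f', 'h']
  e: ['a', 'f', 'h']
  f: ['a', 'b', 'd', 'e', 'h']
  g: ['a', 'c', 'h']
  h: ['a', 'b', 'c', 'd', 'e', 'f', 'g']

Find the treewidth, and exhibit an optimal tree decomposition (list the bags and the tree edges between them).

Each bag holds 4 vertices, so the decomposition has width 3, which upper-bounds the treewidth. Conversely, {a, c, g, h} is a clique of size 4, and the vertices of any clique must share a bag in every tree decomposition; so some bag has ≥ 4 vertices and tw(G) ≥ 3. The upper and lower bounds meet at 3, so that is the treewidth.

Treewidth 3.
One optimal decomposition is:
Bags: B1 = {a, c, d, h}  B2 = {a, d, f, h}  B3 = {a, e, f, h}  B4 = {a, b, f, h}  B5 = {a, c, g, h}
Tree: B1–B2, B2–B3, B3–B4, B1–B5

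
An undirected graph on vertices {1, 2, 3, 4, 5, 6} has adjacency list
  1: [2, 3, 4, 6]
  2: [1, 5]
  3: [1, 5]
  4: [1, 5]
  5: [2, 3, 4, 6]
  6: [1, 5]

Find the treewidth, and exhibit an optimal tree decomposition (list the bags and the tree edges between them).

Every bag has size at most 3, so the width is 3 − 1 = 2 and tw(G) ≤ 2. For the lower bound, G contains the cycle 1–6–5–3–1, so G is not a forest; only forests have treewidth ≤ 1, hence tw(G) ≥ 2. Therefore the treewidth is 2.

Treewidth 2.
One optimal decomposition is:
Bags: B1 = {1, 5, 6}  B2 = {1, 3, 5}  B3 = {1, 2, 5}  B4 = {1, 4, 5}
Tree: B1–B2, B2–B3, B3–B4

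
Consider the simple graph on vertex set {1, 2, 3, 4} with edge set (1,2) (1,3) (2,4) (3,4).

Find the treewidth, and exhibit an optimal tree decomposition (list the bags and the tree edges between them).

Treewidth 2.
Bags: B1 = {2, 3, 4}  B2 = {1, 2, 3}
Tree: B1–B2

Every bag has size at most 3, so the width is 3 − 1 = 2 and tw(G) ≤ 2. For the lower bound, G contains the cycle 3–4–2–1–3, so G is not a forest; only forests have treewidth ≤ 1, hence tw(G) ≥ 2. Therefore the treewidth is 2.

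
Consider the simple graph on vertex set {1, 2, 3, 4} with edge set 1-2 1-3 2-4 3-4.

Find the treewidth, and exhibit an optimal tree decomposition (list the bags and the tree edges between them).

Treewidth 2.
One such decomposition:
Bags: B1 = {1, 2, 3}  B2 = {2, 3, 4}
Tree: B1–B2

Each bag holds 3 vertices, so the decomposition has width 2, which upper-bounds the treewidth. For the lower bound, G contains the cycle 2–1–3–4–2, so G is not a forest; only forests have treewidth ≤ 1, hence tw(G) ≥ 2. Combining the bounds, tw(G) = 2.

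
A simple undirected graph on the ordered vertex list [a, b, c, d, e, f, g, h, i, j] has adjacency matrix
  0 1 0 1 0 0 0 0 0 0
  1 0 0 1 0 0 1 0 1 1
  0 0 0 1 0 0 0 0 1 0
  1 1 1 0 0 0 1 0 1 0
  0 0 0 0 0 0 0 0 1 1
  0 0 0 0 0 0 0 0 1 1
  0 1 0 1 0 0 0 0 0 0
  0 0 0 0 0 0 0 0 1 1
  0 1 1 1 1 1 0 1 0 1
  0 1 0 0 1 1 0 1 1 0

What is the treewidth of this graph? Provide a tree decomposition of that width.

Each bag holds 3 vertices, so the decomposition has width 2, which upper-bounds the treewidth. For the lower bound, the 3 vertices {b, d, g} are pairwise adjacent, and any tree decomposition puts a clique entirely inside one bag — forcing width ≥ 2. Combining the bounds, tw(G) = 2.

Treewidth 2.
Bags: B1 = {b, i, j}  B2 = {b, d, i}  B3 = {h, i, j}  B4 = {c, d, i}  B5 = {e, i, j}  B6 = {f, i, j}  B7 = {b, d, g}  B8 = {a, b, d}
Tree: B1–B2, B1–B3, B2–B4, B1–B5, B5–B6, B2–B7, B2–B8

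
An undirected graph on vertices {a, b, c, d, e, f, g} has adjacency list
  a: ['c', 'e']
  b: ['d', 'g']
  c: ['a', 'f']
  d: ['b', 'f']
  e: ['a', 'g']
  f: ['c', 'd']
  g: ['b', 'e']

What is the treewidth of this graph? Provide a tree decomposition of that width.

Each bag holds 3 vertices, so the decomposition has width 2, which upper-bounds the treewidth. The edges b–g–e–a–c–f–d–b form a cycle, so G is not a tree and its treewidth is at least 2. Hence tw(G) = 2 exactly.

Treewidth 2.
Bags: B1 = {b, e, g}  B2 = {a, b, e}  B3 = {a, b, c}  B4 = {b, c, f}  B5 = {b, d, f}
Tree: B1–B2, B2–B3, B3–B4, B4–B5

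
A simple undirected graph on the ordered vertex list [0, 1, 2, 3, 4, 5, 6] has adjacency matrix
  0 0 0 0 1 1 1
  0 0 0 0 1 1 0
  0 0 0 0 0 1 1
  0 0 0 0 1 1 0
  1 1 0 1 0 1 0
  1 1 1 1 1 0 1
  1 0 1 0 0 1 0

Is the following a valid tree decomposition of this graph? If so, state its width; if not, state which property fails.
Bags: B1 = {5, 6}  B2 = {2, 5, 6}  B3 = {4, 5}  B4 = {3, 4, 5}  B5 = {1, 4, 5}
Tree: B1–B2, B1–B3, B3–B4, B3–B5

A tree decomposition must satisfy three properties: every vertex lies in some bag; for every edge, both endpoints lie together in some bag; and for every vertex, the bags containing it form a connected subtree. Here vertex 0 appears in no bag, so the decomposition is invalid.

No — vertex 0 appears in no bag.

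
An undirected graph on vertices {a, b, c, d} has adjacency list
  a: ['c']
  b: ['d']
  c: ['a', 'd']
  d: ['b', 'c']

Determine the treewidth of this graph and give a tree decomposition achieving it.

Treewidth 1.
One optimal decomposition is:
Bags: B1 = {c, d}  B2 = {a, c}  B3 = {b, d}
Tree: B1–B2, B1–B3

Each bag holds 2 vertices, so the decomposition has width 1, which upper-bounds the treewidth. G has an edge, so its treewidth is at least 1. Hence tw(G) = 1 exactly.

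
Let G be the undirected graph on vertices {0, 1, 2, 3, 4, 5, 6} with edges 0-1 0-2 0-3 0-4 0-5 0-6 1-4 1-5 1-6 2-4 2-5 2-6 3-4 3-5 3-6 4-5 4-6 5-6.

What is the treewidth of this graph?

A width-4 tree decomposition is:
Bags: B1 = {0, 3, 4, 5, 6}  B2 = {0, 2, 4, 5, 6}  B3 = {0, 1, 4, 5, 6}
Tree: B1–B2, B1–B3
Each bag holds 5 vertices, so the decomposition has width 4, which upper-bounds the treewidth. On the other hand G contains the 5-clique {0, 1, 4, 5, 6}. A clique must lie in a single bag of any decomposition, so no decomposition can have width below 4. Combining the bounds, tw(G) = 4.

4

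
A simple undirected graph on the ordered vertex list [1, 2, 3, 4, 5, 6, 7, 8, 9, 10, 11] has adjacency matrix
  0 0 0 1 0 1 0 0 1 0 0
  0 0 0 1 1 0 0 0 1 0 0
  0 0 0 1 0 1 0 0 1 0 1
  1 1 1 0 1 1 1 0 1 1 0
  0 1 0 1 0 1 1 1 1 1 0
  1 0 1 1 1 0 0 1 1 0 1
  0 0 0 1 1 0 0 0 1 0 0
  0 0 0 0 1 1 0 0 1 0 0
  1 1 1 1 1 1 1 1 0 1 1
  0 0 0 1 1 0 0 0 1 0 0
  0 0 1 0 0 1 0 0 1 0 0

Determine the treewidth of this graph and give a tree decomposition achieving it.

Treewidth 3.
Bags: B1 = {1, 4, 6, 9}  B2 = {3, 4, 6, 9}  B3 = {3, 6, 9, 11}  B4 = {4, 5, 6, 9}  B5 = {4, 5, 9, 10}  B6 = {4, 5, 7, 9}  B7 = {2, 4, 5, 9}  B8 = {5, 6, 8, 9}
Tree: B1–B2, B2–B3, B1–B4, B4–B5, B5–B6, B5–B7, B4–B8

Each bag holds 4 vertices, so the decomposition has width 3, which upper-bounds the treewidth. Conversely, {5, 6, 8, 9} is a clique of size 4, and the vertices of any clique must share a bag in every tree decomposition; so some bag has ≥ 4 vertices and tw(G) ≥ 3. Combining the bounds, tw(G) = 3.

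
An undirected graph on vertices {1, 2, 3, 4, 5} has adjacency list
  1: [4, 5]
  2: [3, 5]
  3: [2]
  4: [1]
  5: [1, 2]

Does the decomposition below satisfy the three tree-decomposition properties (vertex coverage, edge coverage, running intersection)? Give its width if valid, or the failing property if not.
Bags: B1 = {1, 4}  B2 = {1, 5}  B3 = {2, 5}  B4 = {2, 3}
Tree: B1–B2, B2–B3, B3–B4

Yes; width 1.

Vertex coverage: the bags together contain {1, 2, 3, 4, 5}, the full vertex set. Edge coverage: each edge of G has both endpoints in at least one bag. Running intersection: for every vertex, the bags containing it form a connected subtree. All three properties hold, so this is a valid tree decomposition of width max|bag| − 1 = 1, and hence tw(G) ≤ 1.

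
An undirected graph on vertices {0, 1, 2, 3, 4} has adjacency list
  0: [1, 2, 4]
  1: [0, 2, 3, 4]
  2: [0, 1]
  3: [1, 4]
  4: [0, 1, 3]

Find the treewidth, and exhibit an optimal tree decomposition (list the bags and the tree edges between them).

Treewidth 2.
One such decomposition:
Bags: B1 = {1, 3, 4}  B2 = {0, 1, 4}  B3 = {0, 1, 2}
Tree: B1–B2, B2–B3

Each bag holds 3 vertices, so the decomposition has width 2, which upper-bounds the treewidth. On the other hand G contains the 3-clique {0, 1, 2}. A clique must lie in a single bag of any decomposition, so no decomposition can have width below 2. Therefore the treewidth is 2.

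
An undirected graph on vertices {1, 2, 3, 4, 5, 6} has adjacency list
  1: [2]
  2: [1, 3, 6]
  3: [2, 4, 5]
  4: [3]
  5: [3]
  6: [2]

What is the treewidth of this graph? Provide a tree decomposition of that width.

Every bag has size at most 2, so the width is 2 − 1 = 1 and tw(G) ≤ 1. Any graph with an edge has treewidth ≥ 1, and G has the edge 2–3. Hence tw(G) = 1 exactly.

Treewidth 1.
One such decomposition:
Bags: B1 = {2, 3}  B2 = {2, 6}  B3 = {3, 5}  B4 = {1, 2}  B5 = {3, 4}
Tree: B1–B2, B1–B3, B1–B4, B1–B5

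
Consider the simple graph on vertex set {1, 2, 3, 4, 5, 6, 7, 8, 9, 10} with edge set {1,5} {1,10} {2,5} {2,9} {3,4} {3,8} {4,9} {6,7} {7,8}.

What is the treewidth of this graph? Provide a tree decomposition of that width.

Every bag has size at most 2, so the width is 2 − 1 = 1 and tw(G) ≤ 1. G has an edge, so its treewidth is at least 1. Therefore the treewidth is 1.

Treewidth 1.
Bags: B1 = {1, 10}  B2 = {1, 5}  B3 = {2, 5}  B4 = {2, 9}  B5 = {4, 9}  B6 = {3, 4}  B7 = {3, 8}  B8 = {7, 8}  B9 = {6, 7}
Tree: B1–B2, B2–B3, B3–B4, B4–B5, B5–B6, B6–B7, B7–B8, B8–B9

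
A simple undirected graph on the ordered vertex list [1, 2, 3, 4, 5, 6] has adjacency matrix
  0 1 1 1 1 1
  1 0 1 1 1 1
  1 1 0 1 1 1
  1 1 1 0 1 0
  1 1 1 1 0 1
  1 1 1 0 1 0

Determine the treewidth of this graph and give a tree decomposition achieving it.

Each bag holds 5 vertices, so the decomposition has width 4, which upper-bounds the treewidth. Conversely, {1, 2, 3, 4, 5} is a clique of size 5, and the vertices of any clique must share a bag in every tree decomposition; so some bag has ≥ 5 vertices and tw(G) ≥ 4. Combining the bounds, tw(G) = 4.

Treewidth 4.
One such decomposition:
Bags: B1 = {1, 2, 3, 4, 5}  B2 = {1, 2, 3, 5, 6}
Tree: B1–B2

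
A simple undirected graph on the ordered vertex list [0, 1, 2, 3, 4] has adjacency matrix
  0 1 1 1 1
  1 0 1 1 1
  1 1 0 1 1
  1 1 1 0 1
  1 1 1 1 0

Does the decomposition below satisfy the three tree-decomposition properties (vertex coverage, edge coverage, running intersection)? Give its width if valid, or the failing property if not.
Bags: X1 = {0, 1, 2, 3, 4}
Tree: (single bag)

Yes; width 4.

Every vertex of G appears in some bag (union = {0, 1, 2, 3, 4}); every edge is covered by a bag; and for each vertex v the set of bags containing v is connected in the bag tree. The decomposition is therefore valid. The largest bag has 5 vertices, so the width is 4.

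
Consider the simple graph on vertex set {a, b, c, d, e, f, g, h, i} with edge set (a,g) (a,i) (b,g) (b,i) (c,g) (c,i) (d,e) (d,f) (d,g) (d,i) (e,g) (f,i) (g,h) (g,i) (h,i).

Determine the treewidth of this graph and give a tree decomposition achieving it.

Treewidth 2.
Bags: B1 = {d, e, g}  B2 = {d, g, i}  B3 = {g, h, i}  B4 = {d, f, i}  B5 = {a, g, i}  B6 = {b, g, i}  B7 = {c, g, i}
Tree: B1–B2, B2–B3, B2–B4, B3–B5, B3–B6, B3–B7

Each bag holds 3 vertices, so the decomposition has width 2, which upper-bounds the treewidth. For the lower bound, the 3 vertices {d, e, g} are pairwise adjacent, and any tree decomposition puts a clique entirely inside one bag — forcing width ≥ 2. Combining the bounds, tw(G) = 2.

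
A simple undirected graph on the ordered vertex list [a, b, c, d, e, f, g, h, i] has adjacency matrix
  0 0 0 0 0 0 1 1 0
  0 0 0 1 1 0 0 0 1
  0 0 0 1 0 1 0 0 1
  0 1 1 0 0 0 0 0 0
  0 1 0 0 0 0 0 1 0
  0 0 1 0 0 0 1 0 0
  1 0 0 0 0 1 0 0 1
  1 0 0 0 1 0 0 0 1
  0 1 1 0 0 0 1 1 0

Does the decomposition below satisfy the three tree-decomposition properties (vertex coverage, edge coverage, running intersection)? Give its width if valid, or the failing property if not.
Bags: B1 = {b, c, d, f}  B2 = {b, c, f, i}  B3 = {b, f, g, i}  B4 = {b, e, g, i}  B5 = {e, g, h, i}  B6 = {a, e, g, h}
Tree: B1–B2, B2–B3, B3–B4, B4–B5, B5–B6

Yes; width 3.

Every vertex of G appears in some bag (union = {a, b, c, d, e, f, g, h, i}); every edge is covered by a bag; and for each vertex v the set of bags containing v is connected in the bag tree. The decomposition is therefore valid. The largest bag has 4 vertices, so the width is 3.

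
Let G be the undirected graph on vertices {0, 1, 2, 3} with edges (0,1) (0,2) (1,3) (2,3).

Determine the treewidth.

2

A width-2 tree decomposition is:
Bags: B1 = {1, 2, 3}  B2 = {0, 1, 2}
Tree: B1–B2
Every bag has size at most 3, so the width is 3 − 1 = 2 and tw(G) ≤ 2. Since 2–3–1–0–2 is a cycle in G, G is not acyclic. Forests are exactly the graphs of treewidth ≤ 1, so tw(G) ≥ 2. Therefore the treewidth is 2.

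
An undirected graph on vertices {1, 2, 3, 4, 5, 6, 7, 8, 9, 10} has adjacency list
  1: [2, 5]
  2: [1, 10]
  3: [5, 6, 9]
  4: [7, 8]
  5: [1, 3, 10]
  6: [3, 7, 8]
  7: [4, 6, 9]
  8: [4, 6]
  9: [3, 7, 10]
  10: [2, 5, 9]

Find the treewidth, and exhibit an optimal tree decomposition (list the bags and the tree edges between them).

Each bag holds 3 vertices, so the decomposition has width 2, which upper-bounds the treewidth. For the lower bound, G contains the cycle 2–1–5–10–2, so G is not a forest; only forests have treewidth ≤ 1, hence tw(G) ≥ 2. Combining the bounds, tw(G) = 2.

Treewidth 2.
Bags: B1 = {1, 2, 10}  B2 = {1, 5, 10}  B3 = {5, 9, 10}  B4 = {3, 5, 9}  B5 = {3, 7, 9}  B6 = {3, 6, 7}  B7 = {4, 6, 7}  B8 = {4, 6, 8}
Tree: B1–B2, B2–B3, B3–B4, B4–B5, B5–B6, B6–B7, B7–B8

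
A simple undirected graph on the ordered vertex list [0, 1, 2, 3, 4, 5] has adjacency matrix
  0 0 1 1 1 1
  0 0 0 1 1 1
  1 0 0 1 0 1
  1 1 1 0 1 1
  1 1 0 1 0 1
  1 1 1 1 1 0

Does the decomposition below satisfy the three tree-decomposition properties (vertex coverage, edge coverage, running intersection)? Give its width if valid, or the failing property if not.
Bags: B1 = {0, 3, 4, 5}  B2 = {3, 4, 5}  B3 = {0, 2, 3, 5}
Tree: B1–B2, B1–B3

No — vertex 1 appears in no bag.

A tree decomposition must satisfy three properties: every vertex lies in some bag; for every edge, both endpoints lie together in some bag; and for every vertex, the bags containing it form a connected subtree. Here vertex 1 appears in no bag, so the decomposition is invalid.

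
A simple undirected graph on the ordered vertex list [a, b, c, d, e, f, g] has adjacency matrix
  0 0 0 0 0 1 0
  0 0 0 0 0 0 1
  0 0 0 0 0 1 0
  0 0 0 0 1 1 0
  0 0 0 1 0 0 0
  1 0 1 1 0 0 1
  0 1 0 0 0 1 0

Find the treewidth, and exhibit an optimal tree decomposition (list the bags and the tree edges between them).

Treewidth 1.
One optimal decomposition is:
Bags: B1 = {d, f}  B2 = {f, g}  B3 = {a, f}  B4 = {d, e}  B5 = {c, f}  B6 = {b, g}
Tree: B1–B2, B1–B3, B1–B4, B3–B5, B2–B6

Every bag has size at most 2, so the width is 2 − 1 = 1 and tw(G) ≤ 1. G has an edge, so its treewidth is at least 1. Combining the bounds, tw(G) = 1.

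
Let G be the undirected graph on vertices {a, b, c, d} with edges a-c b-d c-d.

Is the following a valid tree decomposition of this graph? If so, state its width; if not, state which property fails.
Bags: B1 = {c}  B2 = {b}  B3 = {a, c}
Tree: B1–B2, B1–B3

A tree decomposition must satisfy three properties: every vertex lies in some bag; for every edge, both endpoints lie together in some bag; and for every vertex, the bags containing it form a connected subtree. Here vertex d appears in no bag, so the decomposition is invalid.

No — vertex d appears in no bag.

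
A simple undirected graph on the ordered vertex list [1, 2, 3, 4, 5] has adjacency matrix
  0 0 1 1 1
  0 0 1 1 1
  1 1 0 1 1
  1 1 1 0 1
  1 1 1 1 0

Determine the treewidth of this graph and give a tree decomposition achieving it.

Treewidth 3.
One such decomposition:
Bags: B1 = {1, 3, 4, 5}  B2 = {2, 3, 4, 5}
Tree: B1–B2

The largest bag has 4 vertices, giving width 3; this decomposition certifies tw(G) ≤ 3. For the lower bound, the 4 vertices {1, 3, 4, 5} are pairwise adjacent, and any tree decomposition puts a clique entirely inside one bag — forcing width ≥ 3. Hence tw(G) = 3 exactly.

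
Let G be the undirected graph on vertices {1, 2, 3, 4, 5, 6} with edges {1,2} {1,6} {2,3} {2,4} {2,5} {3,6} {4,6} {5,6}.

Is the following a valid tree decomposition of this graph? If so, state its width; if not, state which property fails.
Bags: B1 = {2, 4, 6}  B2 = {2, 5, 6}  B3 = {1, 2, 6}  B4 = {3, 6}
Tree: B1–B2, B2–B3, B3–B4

A tree decomposition must satisfy three properties: every vertex lies in some bag; for every edge, both endpoints lie together in some bag; and for every vertex, the bags containing it form a connected subtree. Here edge (2,3) lies in no bag, so the decomposition is invalid.

No — edge (2,3) lies in no bag.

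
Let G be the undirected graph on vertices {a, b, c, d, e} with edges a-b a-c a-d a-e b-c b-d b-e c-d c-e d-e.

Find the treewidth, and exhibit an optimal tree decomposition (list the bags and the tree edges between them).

A single bag containing all 5 vertices is trivially a valid decomposition of width 4. On the other hand G contains the 5-clique {a, b, c, d, e}. A clique must lie in a single bag of any decomposition, so no decomposition can have width below 4. Hence tw(G) = 4 exactly.

Treewidth 4.
Bags: B1 = {a, b, c, d, e}
Tree: (single bag)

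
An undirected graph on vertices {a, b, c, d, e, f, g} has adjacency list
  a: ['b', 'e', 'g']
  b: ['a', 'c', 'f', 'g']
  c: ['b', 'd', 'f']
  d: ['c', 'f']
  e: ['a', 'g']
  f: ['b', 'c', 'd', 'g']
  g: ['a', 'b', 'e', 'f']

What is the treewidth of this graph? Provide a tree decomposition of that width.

Treewidth 2.
Bags: B1 = {a, b, g}  B2 = {b, f, g}  B3 = {b, c, f}  B4 = {c, d, f}  B5 = {a, e, g}
Tree: B1–B2, B2–B3, B3–B4, B1–B5

The largest bag has 3 vertices, giving width 2; this decomposition certifies tw(G) ≤ 2. On the other hand G contains the 3-clique {a, e, g}. A clique must lie in a single bag of any decomposition, so no decomposition can have width below 2. Combining the bounds, tw(G) = 2.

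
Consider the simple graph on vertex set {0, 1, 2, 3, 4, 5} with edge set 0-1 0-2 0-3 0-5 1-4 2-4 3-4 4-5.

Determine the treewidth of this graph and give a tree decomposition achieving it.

Treewidth 2.
One such decomposition:
Bags: B1 = {0, 4, 5}  B2 = {0, 2, 4}  B3 = {0, 1, 4}  B4 = {0, 3, 4}
Tree: B1–B2, B2–B3, B3–B4

Each bag holds 3 vertices, so the decomposition has width 2, which upper-bounds the treewidth. For the lower bound, G contains the cycle 4–5–0–2–4, so G is not a forest; only forests have treewidth ≤ 1, hence tw(G) ≥ 2. The upper and lower bounds meet at 2, so that is the treewidth.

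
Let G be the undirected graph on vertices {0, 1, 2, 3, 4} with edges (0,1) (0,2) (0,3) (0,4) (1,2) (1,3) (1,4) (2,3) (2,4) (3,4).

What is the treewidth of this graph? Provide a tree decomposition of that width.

Treewidth 4.
Bags: B1 = {0, 1, 2, 3, 4}
Tree: (single bag)

A single bag containing all 5 vertices is trivially a valid decomposition of width 4. For the lower bound, the 5 vertices {0, 1, 2, 3, 4} are pairwise adjacent, and any tree decomposition puts a clique entirely inside one bag — forcing width ≥ 4. Hence tw(G) = 4 exactly.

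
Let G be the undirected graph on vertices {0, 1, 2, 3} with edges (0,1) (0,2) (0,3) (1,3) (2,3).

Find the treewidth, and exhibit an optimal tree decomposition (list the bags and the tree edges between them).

The largest bag has 3 vertices, giving width 2; this decomposition certifies tw(G) ≤ 2. Conversely, {0, 1, 3} is a clique of size 3, and the vertices of any clique must share a bag in every tree decomposition; so some bag has ≥ 3 vertices and tw(G) ≥ 2. Hence tw(G) = 2 exactly.

Treewidth 2.
Bags: B1 = {0, 2, 3}  B2 = {0, 1, 3}
Tree: B1–B2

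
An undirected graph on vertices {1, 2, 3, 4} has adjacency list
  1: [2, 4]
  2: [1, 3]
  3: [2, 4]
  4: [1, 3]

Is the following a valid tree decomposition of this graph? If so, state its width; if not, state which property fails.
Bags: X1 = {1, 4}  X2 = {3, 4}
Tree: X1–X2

A tree decomposition must satisfy three properties: every vertex lies in some bag; for every edge, both endpoints lie together in some bag; and for every vertex, the bags containing it form a connected subtree. Here vertex 2 appears in no bag, so the decomposition is invalid.

No — vertex 2 appears in no bag.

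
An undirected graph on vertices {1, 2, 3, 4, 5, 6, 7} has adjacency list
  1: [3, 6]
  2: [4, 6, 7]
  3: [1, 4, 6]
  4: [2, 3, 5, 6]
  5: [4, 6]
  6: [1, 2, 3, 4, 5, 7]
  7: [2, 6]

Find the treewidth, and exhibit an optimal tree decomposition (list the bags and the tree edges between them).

Treewidth 2.
One optimal decomposition is:
Bags: B1 = {1, 3, 6}  B2 = {3, 4, 6}  B3 = {2, 4, 6}  B4 = {4, 5, 6}  B5 = {2, 6, 7}
Tree: B1–B2, B2–B3, B2–B4, B3–B5

The largest bag has 3 vertices, giving width 2; this decomposition certifies tw(G) ≤ 2. On the other hand G contains the 3-clique {1, 3, 6}. A clique must lie in a single bag of any decomposition, so no decomposition can have width below 2. Hence tw(G) = 2 exactly.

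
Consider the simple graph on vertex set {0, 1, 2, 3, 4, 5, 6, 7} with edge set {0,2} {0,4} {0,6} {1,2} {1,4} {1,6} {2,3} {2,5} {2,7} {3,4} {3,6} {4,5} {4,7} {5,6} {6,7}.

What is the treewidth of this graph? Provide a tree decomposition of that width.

Treewidth 3.
Bags: B1 = {0, 2, 4, 6}  B2 = {2, 3, 4, 6}  B3 = {2, 4, 5, 6}  B4 = {1, 2, 4, 6}  B5 = {2, 4, 6, 7}
Tree: B1–B2, B2–B3, B3–B4, B4–B5

The largest bag has 4 vertices, giving width 3; this decomposition certifies tw(G) ≤ 3. For the lower bound: the 4 vertex sets {0,2}, {3,4}, {6}, {5} are disjoint, each induces a connected subgraph, and every pair is joined by at least one edge of G. Contracting each set to a single vertex therefore yields K_{4} as a minor, and since treewidth is minor-monotone, tw(G) ≥ tw(K_{4}) = 3. Therefore the treewidth is 3.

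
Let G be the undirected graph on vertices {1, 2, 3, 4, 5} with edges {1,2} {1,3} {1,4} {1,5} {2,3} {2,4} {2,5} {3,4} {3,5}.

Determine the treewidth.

3

A width-3 tree decomposition is:
Bags: B1 = {1, 2, 3, 4}  B2 = {1, 2, 3, 5}
Tree: B1–B2
The largest bag has 4 vertices, giving width 3; this decomposition certifies tw(G) ≤ 3. On the other hand G contains the 4-clique {1, 2, 3, 4}. A clique must lie in a single bag of any decomposition, so no decomposition can have width below 3. Hence tw(G) = 3 exactly.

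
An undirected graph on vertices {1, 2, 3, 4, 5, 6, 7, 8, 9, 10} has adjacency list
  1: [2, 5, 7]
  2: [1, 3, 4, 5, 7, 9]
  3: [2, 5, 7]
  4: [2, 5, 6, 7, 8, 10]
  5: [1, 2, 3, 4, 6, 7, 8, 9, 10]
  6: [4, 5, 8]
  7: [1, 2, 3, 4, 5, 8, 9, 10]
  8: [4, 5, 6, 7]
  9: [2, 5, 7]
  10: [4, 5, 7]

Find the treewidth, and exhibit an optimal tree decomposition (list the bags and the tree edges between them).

Treewidth 3.
One such decomposition:
Bags: B1 = {1, 2, 5, 7}  B2 = {2, 4, 5, 7}  B3 = {4, 5, 7, 10}  B4 = {4, 5, 7, 8}  B5 = {2, 3, 5, 7}  B6 = {4, 5, 6, 8}  B7 = {2, 5, 7, 9}
Tree: B1–B2, B2–B3, B2–B4, B1–B5, B4–B6, B1–B7

Each bag holds 4 vertices, so the decomposition has width 3, which upper-bounds the treewidth. On the other hand G contains the 4-clique {4, 5, 6, 8}. A clique must lie in a single bag of any decomposition, so no decomposition can have width below 3. Hence tw(G) = 3 exactly.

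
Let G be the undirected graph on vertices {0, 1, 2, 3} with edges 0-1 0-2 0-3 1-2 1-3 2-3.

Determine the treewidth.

A width-3 tree decomposition is:
Bags: B1 = {0, 1, 2, 3}
Tree: (single bag)
With just one bag of size 4, the width is 4 − 1 = 3, so tw(G) ≤ 3. Conversely, {0, 1, 2, 3} is a clique of size 4, and the vertices of any clique must share a bag in every tree decomposition; so some bag has ≥ 4 vertices and tw(G) ≥ 3. Therefore the treewidth is 3.

3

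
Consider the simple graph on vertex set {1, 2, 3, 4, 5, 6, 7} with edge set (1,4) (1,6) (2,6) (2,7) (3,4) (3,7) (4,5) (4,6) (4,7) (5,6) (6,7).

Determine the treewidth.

2

A width-2 tree decomposition is:
Bags: B1 = {4, 5, 6}  B2 = {4, 6, 7}  B3 = {3, 4, 7}  B4 = {1, 4, 6}  B5 = {2, 6, 7}
Tree: B1–B2, B2–B3, B1–B4, B2–B5
Each bag holds 3 vertices, so the decomposition has width 2, which upper-bounds the treewidth. Conversely, {2, 6, 7} is a clique of size 3, and the vertices of any clique must share a bag in every tree decomposition; so some bag has ≥ 3 vertices and tw(G) ≥ 2. Therefore the treewidth is 2.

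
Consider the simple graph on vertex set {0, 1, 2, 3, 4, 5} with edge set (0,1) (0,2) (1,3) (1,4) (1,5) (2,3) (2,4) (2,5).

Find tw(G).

A width-2 tree decomposition is:
Bags: B1 = {1, 2, 4}  B2 = {1, 2, 3}  B3 = {0, 1, 2}  B4 = {1, 2, 5}
Tree: B1–B2, B2–B3, B3–B4
Each bag holds 3 vertices, so the decomposition has width 2, which upper-bounds the treewidth. Since 4–1–3–2–4 is a cycle in G, G is not acyclic. Forests are exactly the graphs of treewidth ≤ 1, so tw(G) ≥ 2. Hence tw(G) = 2 exactly.

2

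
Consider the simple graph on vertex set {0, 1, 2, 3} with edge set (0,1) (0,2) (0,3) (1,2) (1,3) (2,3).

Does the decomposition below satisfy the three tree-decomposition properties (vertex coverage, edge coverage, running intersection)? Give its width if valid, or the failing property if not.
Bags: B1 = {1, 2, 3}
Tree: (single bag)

A tree decomposition must satisfy three properties: every vertex lies in some bag; for every edge, both endpoints lie together in some bag; and for every vertex, the bags containing it form a connected subtree. Here vertex 0 appears in no bag, so the decomposition is invalid.

No — vertex 0 appears in no bag.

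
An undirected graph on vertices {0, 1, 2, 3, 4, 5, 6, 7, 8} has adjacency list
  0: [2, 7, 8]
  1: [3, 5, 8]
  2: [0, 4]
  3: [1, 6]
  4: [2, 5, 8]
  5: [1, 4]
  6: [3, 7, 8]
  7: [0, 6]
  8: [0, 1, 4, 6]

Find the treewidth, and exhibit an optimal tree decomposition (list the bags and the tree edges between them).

Treewidth 3.
One such decomposition:
Bags: B1 = {1, 2, 4, 5}  B2 = {1, 2, 4, 8}  B3 = {0, 1, 2, 8}  B4 = {0, 1, 3, 8}  B5 = {0, 3, 6, 8}  B6 = {0, 3, 6, 7}
Tree: B1–B2, B2–B3, B3–B4, B4–B5, B5–B6

The largest bag has 4 vertices, giving width 3; this decomposition certifies tw(G) ≤ 3. For the lower bound: the 4 vertex sets {2,4,5}, {1}, {8}, {0,3,6,7} are disjoint, each induces a connected subgraph, and every pair is joined by at least one edge of G. Contracting each set to a single vertex therefore yields K_{4} as a minor, and since treewidth is minor-monotone, tw(G) ≥ tw(K_{4}) = 3. Combining the bounds, tw(G) = 3.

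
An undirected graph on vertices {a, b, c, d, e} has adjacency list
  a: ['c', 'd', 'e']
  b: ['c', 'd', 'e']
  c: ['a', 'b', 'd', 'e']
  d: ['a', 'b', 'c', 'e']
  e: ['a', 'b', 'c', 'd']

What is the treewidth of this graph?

A width-3 tree decomposition is:
Bags: B1 = {a, c, d, e}  B2 = {b, c, d, e}
Tree: B1–B2
Every bag has size at most 4, so the width is 4 − 1 = 3 and tw(G) ≤ 3. Conversely, {a, c, d, e} is a clique of size 4, and the vertices of any clique must share a bag in every tree decomposition; so some bag has ≥ 4 vertices and tw(G) ≥ 3. Combining the bounds, tw(G) = 3.

3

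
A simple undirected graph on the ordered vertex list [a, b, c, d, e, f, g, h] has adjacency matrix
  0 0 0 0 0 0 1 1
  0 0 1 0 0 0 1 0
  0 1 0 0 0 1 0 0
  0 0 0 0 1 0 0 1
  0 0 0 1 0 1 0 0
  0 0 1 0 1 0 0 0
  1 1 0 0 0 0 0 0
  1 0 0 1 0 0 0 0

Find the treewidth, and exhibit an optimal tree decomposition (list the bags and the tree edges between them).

Each bag holds 3 vertices, so the decomposition has width 2, which upper-bounds the treewidth. Since a–h–d–e–f–c–b–g–a is a cycle in G, G is not acyclic. Forests are exactly the graphs of treewidth ≤ 1, so tw(G) ≥ 2. Combining the bounds, tw(G) = 2.

Treewidth 2.
One optimal decomposition is:
Bags: B1 = {a, d, h}  B2 = {a, d, e}  B3 = {a, e, f}  B4 = {a, c, f}  B5 = {a, b, c}  B6 = {a, b, g}
Tree: B1–B2, B2–B3, B3–B4, B4–B5, B5–B6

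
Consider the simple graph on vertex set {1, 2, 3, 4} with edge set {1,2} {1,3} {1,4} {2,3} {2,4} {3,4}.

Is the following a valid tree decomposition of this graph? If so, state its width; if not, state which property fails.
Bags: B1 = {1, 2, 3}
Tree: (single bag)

A tree decomposition must satisfy three properties: every vertex lies in some bag; for every edge, both endpoints lie together in some bag; and for every vertex, the bags containing it form a connected subtree. Here vertex 4 appears in no bag, so the decomposition is invalid.

No — vertex 4 appears in no bag.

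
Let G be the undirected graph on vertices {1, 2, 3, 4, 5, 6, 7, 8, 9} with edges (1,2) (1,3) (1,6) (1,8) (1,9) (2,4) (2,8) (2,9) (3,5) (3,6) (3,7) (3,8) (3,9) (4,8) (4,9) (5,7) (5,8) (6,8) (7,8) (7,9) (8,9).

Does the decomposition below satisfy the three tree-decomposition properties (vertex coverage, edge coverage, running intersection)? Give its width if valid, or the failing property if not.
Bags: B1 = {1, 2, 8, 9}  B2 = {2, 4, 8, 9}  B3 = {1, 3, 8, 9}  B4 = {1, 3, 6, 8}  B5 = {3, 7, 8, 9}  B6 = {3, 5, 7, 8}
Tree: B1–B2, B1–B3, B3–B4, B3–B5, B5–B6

Yes; width 3.

Checking the three conditions: (i) the bags cover all of {1, 2, 3, 4, 5, 6, 7, 8, 9}; (ii) for each edge, some bag contains both endpoints; (iii) the bags containing any fixed vertex form a subtree. All hold, so the decomposition is valid with width 4 − 1 = 3.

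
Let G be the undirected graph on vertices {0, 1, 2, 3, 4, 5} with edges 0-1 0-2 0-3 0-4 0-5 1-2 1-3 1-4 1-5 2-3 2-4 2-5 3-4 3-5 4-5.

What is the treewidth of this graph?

5

A width-5 tree decomposition is:
Bags: B1 = {0, 1, 2, 3, 4, 5}
Tree: (single bag)
With just one bag of size 6, the width is 6 − 1 = 5, so tw(G) ≤ 5. Conversely, {0, 1, 2, 3, 4, 5} is a clique of size 6, and the vertices of any clique must share a bag in every tree decomposition; so some bag has ≥ 6 vertices and tw(G) ≥ 5. The upper and lower bounds meet at 5, so that is the treewidth.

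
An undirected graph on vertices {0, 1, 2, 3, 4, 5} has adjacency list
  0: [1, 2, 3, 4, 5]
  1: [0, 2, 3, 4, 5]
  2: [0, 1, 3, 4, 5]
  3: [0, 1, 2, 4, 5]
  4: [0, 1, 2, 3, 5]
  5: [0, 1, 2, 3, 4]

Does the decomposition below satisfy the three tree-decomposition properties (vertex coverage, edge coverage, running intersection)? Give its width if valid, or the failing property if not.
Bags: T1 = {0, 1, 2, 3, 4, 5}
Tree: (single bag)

Vertex coverage: the bags together contain {0, 1, 2, 3, 4, 5}, the full vertex set. Edge coverage: each edge of G has both endpoints in at least one bag. Running intersection: for every vertex, the bags containing it form a connected subtree. All three properties hold, so this is a valid tree decomposition of width max|bag| − 1 = 5, and hence tw(G) ≤ 5.

Yes; width 5.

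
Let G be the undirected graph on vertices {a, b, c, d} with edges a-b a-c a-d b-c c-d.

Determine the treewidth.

A width-2 tree decomposition is:
Bags: B1 = {a, b, c}  B2 = {a, c, d}
Tree: B1–B2
The largest bag has 3 vertices, giving width 2; this decomposition certifies tw(G) ≤ 2. Conversely, {a, c, d} is a clique of size 3, and the vertices of any clique must share a bag in every tree decomposition; so some bag has ≥ 3 vertices and tw(G) ≥ 2. Therefore the treewidth is 2.

2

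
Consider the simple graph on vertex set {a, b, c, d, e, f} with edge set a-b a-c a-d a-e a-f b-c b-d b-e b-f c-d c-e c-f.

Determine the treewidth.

A width-3 tree decomposition is:
Bags: B1 = {a, b, c, f}  B2 = {a, b, c, d}  B3 = {a, b, c, e}
Tree: B1–B2, B2–B3
Every bag has size at most 4, so the width is 4 − 1 = 3 and tw(G) ≤ 3. For the lower bound, the 4 vertices {a, b, c, d} are pairwise adjacent, and any tree decomposition puts a clique entirely inside one bag — forcing width ≥ 3. Hence tw(G) = 3 exactly.

3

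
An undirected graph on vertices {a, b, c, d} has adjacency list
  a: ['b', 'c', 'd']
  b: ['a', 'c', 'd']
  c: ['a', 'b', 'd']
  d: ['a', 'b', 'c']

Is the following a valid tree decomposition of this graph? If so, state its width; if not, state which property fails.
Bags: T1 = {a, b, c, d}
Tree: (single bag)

Vertex coverage: the bags together contain {a, b, c, d}, the full vertex set. Edge coverage: each edge of G has both endpoints in at least one bag. Running intersection: for every vertex, the bags containing it form a connected subtree. All three properties hold, so this is a valid tree decomposition of width max|bag| − 1 = 3, and hence tw(G) ≤ 3.

Yes; width 3.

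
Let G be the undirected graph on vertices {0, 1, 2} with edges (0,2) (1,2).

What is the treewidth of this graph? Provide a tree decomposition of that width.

Treewidth 1.
Bags: B1 = {0, 2}  B2 = {1, 2}
Tree: B1–B2

Each bag holds 2 vertices, so the decomposition has width 1, which upper-bounds the treewidth. Since G has at least one edge (e.g. 2–0), it is not an edgeless graph, so tw(G) ≥ 1. Combining the bounds, tw(G) = 1.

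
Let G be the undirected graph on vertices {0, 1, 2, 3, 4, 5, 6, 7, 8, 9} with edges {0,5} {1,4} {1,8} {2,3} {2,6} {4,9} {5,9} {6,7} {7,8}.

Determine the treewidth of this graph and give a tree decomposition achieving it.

Treewidth 1.
One such decomposition:
Bags: B1 = {2, 3}  B2 = {2, 6}  B3 = {6, 7}  B4 = {7, 8}  B5 = {1, 8}  B6 = {1, 4}  B7 = {4, 9}  B8 = {5, 9}  B9 = {0, 5}
Tree: B1–B2, B2–B3, B3–B4, B4–B5, B5–B6, B6–B7, B7–B8, B8–B9

Every bag has size at most 2, so the width is 2 − 1 = 1 and tw(G) ≤ 1. Any graph with an edge has treewidth ≥ 1, and G has the edge 3–2. Hence tw(G) = 1 exactly.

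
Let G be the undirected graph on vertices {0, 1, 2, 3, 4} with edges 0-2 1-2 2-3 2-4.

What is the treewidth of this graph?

1

A width-1 tree decomposition is:
Bags: B1 = {2, 3}  B2 = {1, 2}  B3 = {0, 2}  B4 = {2, 4}
Tree: B1–B2, B2–B3, B2–B4
Each bag holds 2 vertices, so the decomposition has width 1, which upper-bounds the treewidth. Since G has at least one edge (e.g. 2–3), it is not an edgeless graph, so tw(G) ≥ 1. Hence tw(G) = 1 exactly.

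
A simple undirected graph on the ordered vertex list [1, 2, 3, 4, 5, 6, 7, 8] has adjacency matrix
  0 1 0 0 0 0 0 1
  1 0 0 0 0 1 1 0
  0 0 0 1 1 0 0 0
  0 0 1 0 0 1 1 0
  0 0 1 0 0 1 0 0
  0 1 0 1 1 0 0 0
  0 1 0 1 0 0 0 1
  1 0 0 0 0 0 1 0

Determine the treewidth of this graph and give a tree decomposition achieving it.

Each bag holds 3 vertices, so the decomposition has width 2, which upper-bounds the treewidth. For the lower bound, G contains the cycle 8–1–2–7–8, so G is not a forest; only forests have treewidth ≤ 1, hence tw(G) ≥ 2. Therefore the treewidth is 2.

Treewidth 2.
One optimal decomposition is:
Bags: B1 = {1, 7, 8}  B2 = {1, 2, 7}  B3 = {2, 4, 7}  B4 = {2, 4, 6}  B5 = {3, 4, 6}  B6 = {3, 5, 6}
Tree: B1–B2, B2–B3, B3–B4, B4–B5, B5–B6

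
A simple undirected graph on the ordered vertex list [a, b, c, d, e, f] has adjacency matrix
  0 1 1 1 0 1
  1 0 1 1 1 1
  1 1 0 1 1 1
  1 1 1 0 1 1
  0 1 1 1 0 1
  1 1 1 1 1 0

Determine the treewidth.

A width-4 tree decomposition is:
Bags: B1 = {a, b, c, d, f}  B2 = {b, c, d, e, f}
Tree: B1–B2
Each bag holds 5 vertices, so the decomposition has width 4, which upper-bounds the treewidth. For the lower bound, the 5 vertices {b, c, d, e, f} are pairwise adjacent, and any tree decomposition puts a clique entirely inside one bag — forcing width ≥ 4. The upper and lower bounds meet at 4, so that is the treewidth.

4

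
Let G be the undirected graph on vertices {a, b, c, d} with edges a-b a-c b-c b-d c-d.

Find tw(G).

2

A width-2 tree decomposition is:
Bags: B1 = {a, b, c}  B2 = {b, c, d}
Tree: B1–B2
Every bag has size at most 3, so the width is 3 − 1 = 2 and tw(G) ≤ 2. Conversely, {b, c, d} is a clique of size 3, and the vertices of any clique must share a bag in every tree decomposition; so some bag has ≥ 3 vertices and tw(G) ≥ 2. Therefore the treewidth is 2.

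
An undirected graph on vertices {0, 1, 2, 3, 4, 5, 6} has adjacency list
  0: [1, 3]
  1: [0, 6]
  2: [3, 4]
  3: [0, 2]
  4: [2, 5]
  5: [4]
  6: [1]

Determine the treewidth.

A width-1 tree decomposition is:
Bags: B1 = {1, 6}  B2 = {0, 1}  B3 = {0, 3}  B4 = {2, 3}  B5 = {2, 4}  B6 = {4, 5}
Tree: B1–B2, B2–B3, B3–B4, B4–B5, B5–B6
Every bag has size at most 2, so the width is 2 − 1 = 1 and tw(G) ≤ 1. Any graph with an edge has treewidth ≥ 1, and G has the edge 6–1. The upper and lower bounds meet at 1, so that is the treewidth.

1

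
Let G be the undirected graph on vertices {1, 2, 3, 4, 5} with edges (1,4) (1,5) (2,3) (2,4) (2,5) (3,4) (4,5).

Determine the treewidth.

A width-2 tree decomposition is:
Bags: B1 = {1, 4, 5}  B2 = {2, 4, 5}  B3 = {2, 3, 4}
Tree: B1–B2, B2–B3
Each bag holds 3 vertices, so the decomposition has width 2, which upper-bounds the treewidth. On the other hand G contains the 3-clique {1, 4, 5}. A clique must lie in a single bag of any decomposition, so no decomposition can have width below 2. Therefore the treewidth is 2.

2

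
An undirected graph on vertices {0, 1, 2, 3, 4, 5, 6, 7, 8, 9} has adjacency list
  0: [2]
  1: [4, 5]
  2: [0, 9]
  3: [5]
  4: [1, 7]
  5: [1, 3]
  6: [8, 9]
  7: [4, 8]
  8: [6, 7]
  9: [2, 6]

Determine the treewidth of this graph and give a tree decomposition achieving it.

Each bag holds 2 vertices, so the decomposition has width 1, which upper-bounds the treewidth. Since G has at least one edge (e.g. 3–5), it is not an edgeless graph, so tw(G) ≥ 1. Therefore the treewidth is 1.

Treewidth 1.
One optimal decomposition is:
Bags: B1 = {3, 5}  B2 = {1, 5}  B3 = {1, 4}  B4 = {4, 7}  B5 = {7, 8}  B6 = {6, 8}  B7 = {6, 9}  B8 = {2, 9}  B9 = {0, 2}
Tree: B1–B2, B2–B3, B3–B4, B4–B5, B5–B6, B6–B7, B7–B8, B8–B9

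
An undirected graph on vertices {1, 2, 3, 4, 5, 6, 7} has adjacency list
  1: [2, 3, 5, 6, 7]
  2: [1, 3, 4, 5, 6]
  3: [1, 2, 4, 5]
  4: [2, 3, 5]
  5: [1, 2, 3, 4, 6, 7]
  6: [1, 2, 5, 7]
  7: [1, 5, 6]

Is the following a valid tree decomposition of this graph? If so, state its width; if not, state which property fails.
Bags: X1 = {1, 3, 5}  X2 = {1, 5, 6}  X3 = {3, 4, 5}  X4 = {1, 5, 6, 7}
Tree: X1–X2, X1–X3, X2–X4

No — vertex 2 appears in no bag.

A tree decomposition must satisfy three properties: every vertex lies in some bag; for every edge, both endpoints lie together in some bag; and for every vertex, the bags containing it form a connected subtree. Here vertex 2 appears in no bag, so the decomposition is invalid.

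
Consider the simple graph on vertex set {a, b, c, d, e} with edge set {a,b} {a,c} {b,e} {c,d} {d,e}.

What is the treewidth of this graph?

A width-2 tree decomposition is:
Bags: B1 = {b, d, e}  B2 = {a, b, d}  B3 = {a, c, d}
Tree: B1–B2, B2–B3
Every bag has size at most 3, so the width is 3 − 1 = 2 and tw(G) ≤ 2. The edges d–e–b–a–c–d form a cycle, so G is not a tree and its treewidth is at least 2. The upper and lower bounds meet at 2, so that is the treewidth.

2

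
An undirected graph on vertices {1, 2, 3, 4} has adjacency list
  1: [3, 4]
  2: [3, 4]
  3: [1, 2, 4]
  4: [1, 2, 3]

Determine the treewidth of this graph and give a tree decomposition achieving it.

Treewidth 2.
One such decomposition:
Bags: B1 = {2, 3, 4}  B2 = {1, 3, 4}
Tree: B1–B2

The largest bag has 3 vertices, giving width 2; this decomposition certifies tw(G) ≤ 2. On the other hand G contains the 3-clique {1, 3, 4}. A clique must lie in a single bag of any decomposition, so no decomposition can have width below 2. The upper and lower bounds meet at 2, so that is the treewidth.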